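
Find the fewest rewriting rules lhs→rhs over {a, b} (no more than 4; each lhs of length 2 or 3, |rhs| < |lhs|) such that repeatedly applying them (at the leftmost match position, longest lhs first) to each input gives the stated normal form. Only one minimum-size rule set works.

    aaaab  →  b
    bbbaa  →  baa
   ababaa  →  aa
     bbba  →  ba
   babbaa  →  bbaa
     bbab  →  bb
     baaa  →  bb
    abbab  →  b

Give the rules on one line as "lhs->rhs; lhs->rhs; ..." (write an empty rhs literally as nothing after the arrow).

aaa->b; ab->; bbb->b

  | aaaab => bab => b
  | bbbaa => baa
  | ababaa => abaa => aa
  | bbba => ba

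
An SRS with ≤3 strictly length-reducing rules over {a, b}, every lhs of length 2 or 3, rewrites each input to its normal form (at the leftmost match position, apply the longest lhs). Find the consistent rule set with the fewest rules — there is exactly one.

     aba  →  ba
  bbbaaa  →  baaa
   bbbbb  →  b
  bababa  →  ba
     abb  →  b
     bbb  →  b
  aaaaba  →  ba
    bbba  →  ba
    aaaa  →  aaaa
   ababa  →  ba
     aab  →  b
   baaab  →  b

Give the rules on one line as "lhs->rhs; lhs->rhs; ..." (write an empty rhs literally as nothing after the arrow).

ab->b; bb->b

  | aba => ba
  | bbbaaa => bbaaa => baaa
  | bbbbb => bbbb => bbb => bb => b
  | bababa => bbaba => baba => bba => ba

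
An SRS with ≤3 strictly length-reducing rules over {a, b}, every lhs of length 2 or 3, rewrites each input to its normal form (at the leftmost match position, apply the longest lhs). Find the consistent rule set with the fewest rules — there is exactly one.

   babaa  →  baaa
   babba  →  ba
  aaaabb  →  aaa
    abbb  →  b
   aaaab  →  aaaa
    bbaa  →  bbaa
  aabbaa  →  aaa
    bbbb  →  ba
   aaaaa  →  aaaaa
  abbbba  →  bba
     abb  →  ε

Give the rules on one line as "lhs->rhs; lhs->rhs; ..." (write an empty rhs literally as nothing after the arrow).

  | babaa => baaa
  | babba => ba
  | aaaabb => aaa
  | abbb => b

ab->a; abb->; bbb->ba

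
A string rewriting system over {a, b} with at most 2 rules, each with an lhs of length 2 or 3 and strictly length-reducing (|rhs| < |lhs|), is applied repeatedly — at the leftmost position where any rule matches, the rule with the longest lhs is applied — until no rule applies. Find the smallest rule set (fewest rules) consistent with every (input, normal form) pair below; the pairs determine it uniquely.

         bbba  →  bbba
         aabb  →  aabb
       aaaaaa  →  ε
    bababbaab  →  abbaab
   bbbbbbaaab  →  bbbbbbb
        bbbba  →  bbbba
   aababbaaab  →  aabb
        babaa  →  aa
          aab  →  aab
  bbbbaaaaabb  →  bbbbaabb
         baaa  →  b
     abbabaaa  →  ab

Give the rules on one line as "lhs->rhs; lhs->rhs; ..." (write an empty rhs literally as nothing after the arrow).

  | bbba
  | aabb
  | aaaaaa => aaa => ε
  | bababbaab => abbaab

aaa->; bab->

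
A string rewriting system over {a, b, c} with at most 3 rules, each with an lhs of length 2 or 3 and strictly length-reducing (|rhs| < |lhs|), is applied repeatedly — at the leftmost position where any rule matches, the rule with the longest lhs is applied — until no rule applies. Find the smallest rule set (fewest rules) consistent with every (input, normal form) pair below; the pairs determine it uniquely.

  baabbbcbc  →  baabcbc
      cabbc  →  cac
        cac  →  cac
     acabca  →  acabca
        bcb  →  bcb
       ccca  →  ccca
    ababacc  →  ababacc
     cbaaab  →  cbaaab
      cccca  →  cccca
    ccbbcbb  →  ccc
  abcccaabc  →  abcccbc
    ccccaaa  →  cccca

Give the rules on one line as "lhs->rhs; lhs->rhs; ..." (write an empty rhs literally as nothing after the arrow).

  | baabbbcbc => baabcbc
  | cabbc => cac
  | cac
  | acabca

bb->; caa->c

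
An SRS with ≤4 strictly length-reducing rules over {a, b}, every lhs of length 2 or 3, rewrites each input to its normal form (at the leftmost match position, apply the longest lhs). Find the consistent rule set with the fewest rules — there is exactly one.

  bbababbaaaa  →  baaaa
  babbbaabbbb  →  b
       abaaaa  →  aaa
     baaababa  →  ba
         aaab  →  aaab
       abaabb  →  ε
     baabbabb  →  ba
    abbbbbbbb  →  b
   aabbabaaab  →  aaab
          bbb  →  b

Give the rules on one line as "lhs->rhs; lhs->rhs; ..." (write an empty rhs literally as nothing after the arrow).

  | bbababbaaaa => bababbaaaa => bbbaaaa => bbaaaa => baaaa
  | babbbaabbbb => bbaabbbb => baabbbb => babb => b
  | abaaaa => aaa
  | baaababa => baaba => ba

aba->; abb->; bb->b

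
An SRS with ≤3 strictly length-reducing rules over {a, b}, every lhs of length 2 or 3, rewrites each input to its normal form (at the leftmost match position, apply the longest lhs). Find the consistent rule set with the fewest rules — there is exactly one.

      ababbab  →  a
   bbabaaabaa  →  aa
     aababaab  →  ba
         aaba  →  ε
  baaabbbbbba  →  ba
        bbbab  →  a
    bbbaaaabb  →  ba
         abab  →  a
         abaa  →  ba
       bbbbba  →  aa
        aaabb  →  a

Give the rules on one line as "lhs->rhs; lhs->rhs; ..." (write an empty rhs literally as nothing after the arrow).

  | ababbab => bbbab => abab => bb => a
  | bbabaaabaa => aabaaabaa => abaabaa => babaa => bba => aa
  | aababaab => abbaab => baab => ba
  | aaba => ab => ε

ab->; aba->b; bb->a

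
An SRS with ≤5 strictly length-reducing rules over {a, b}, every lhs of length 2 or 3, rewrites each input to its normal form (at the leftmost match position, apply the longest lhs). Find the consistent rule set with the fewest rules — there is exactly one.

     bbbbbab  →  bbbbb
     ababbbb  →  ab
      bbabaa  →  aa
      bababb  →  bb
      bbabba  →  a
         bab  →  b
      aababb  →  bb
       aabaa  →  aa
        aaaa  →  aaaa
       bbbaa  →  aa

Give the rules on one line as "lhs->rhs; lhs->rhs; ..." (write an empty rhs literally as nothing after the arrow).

  | bbbbbab => bbbbb
  | ababbbb => abbbb => abbb => abb => ab
  | bbabaa => bbaa => baa => aa
  | bababb => babb => bb

aab->b; abb->ab; ba->a; bab->b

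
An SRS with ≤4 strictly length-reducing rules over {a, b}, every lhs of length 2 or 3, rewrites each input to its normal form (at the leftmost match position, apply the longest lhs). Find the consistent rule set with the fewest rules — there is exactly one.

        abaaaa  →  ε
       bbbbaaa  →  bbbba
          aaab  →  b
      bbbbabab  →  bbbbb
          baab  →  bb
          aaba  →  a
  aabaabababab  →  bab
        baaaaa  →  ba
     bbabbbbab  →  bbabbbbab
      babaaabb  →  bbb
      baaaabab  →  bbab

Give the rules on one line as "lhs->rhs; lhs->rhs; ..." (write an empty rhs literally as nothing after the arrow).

aaa->; aba->; baa->b

  | abaaaa => aaa => ε
  | bbbbaaa => bbbba
  | aaab => b
  | bbbbabab => bbbbb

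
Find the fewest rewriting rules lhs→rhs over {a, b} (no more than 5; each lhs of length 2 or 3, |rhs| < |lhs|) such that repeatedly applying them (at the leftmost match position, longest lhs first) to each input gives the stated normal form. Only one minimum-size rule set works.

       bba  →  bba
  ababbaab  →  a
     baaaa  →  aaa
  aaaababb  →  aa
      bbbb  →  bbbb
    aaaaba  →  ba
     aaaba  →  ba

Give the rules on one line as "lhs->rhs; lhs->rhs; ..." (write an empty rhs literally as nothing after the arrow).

  | bba
  | ababbaab => babbaab => aabaab => abaab => baab => ab => a
  | baaaa => aaa
  | aaaababb => aaababb => aababb => ababb => babb => aab => aa

ab->a; aba->ba; baa->a; bab->aa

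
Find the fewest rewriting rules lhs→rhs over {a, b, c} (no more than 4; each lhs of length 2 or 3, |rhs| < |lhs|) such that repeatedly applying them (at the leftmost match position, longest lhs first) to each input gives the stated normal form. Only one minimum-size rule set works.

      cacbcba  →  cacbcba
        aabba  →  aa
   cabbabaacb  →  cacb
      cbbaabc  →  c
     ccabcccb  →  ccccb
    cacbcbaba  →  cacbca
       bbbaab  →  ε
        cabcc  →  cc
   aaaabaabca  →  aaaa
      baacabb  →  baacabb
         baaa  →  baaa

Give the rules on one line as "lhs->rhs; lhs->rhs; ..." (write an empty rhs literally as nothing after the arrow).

  | cacbcba
  | aabba => aa
  | cabbabaacb => cabaacb => cacb
  | cbbaabc => cabc => c

aba->; abc->; bab->; bba->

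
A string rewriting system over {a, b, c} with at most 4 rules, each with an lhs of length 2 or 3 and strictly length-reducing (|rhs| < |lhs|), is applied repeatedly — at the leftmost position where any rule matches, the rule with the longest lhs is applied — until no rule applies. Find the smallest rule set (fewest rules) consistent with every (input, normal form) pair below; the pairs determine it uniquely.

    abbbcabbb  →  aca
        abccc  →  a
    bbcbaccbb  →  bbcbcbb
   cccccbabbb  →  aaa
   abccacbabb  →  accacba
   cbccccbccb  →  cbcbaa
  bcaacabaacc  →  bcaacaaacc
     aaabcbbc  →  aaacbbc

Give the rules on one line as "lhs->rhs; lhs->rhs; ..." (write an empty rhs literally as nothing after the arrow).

ab->a; bac->b; ccb->aa; ccc->

  | abbbcabbb => abbcabbb => abcabbb => acabbb => acabb => acab => aca
  | abccc => accc => a
  | bbcbaccbb => bbcbcbb
  | cccccbabbb => ccbabbb => aaabbb => aaabb => aaab => aaa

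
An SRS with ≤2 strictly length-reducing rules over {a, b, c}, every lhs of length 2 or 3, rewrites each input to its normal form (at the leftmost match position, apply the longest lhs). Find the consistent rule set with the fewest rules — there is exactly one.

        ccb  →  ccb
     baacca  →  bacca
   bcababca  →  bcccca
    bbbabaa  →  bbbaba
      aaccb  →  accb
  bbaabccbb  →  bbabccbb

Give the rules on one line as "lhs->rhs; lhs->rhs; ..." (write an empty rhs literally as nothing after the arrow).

  | ccb
  | baacca => bacca
  | bcababca => bccabca => bcccca
  | bbbabaa => bbbaba

aa->a; cab->cc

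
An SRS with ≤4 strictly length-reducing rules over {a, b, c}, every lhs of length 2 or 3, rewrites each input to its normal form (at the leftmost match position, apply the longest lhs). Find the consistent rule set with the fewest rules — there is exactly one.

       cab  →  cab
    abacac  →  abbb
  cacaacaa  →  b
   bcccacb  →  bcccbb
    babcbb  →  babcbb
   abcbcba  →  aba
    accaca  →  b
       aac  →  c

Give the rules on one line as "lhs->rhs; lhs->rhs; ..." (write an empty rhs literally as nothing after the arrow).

  | cab
  | abacac => abbac => abbb
  | cacaacaa => cbaacaa => aaacaa => acaa => baa => b
  | bcccacb => bcccbb

aa->; ac->b; cba->aa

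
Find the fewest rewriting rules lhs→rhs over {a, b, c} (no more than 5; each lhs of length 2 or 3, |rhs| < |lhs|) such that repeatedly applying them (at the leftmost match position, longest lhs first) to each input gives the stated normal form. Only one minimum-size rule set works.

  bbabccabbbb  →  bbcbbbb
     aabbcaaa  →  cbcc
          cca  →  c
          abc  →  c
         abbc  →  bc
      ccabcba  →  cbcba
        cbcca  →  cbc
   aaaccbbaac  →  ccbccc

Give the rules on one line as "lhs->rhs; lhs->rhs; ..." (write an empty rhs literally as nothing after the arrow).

  | bbabccabbbb => bbccabbbb => bbcbbbb
  | aabbcaaa => cbbcaaa => cbbaa => cbcc
  | cca => c
  | abc => c

aa->c; ab->; baa->cc; ca->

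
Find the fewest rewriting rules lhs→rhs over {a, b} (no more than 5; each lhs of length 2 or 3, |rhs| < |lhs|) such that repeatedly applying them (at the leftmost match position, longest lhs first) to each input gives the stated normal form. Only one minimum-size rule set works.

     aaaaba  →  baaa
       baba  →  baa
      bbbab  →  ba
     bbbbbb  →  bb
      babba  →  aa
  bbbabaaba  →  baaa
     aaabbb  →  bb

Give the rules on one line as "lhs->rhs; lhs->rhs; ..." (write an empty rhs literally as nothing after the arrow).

  | aaaaba => aabaa => baaa
  | baba => baa
  | bbbab => abab => aab => ba
  | bbbbbb => abbbb => bbbb => abb => bb

aab->ba; ab->b; aba->aa; bbb->ab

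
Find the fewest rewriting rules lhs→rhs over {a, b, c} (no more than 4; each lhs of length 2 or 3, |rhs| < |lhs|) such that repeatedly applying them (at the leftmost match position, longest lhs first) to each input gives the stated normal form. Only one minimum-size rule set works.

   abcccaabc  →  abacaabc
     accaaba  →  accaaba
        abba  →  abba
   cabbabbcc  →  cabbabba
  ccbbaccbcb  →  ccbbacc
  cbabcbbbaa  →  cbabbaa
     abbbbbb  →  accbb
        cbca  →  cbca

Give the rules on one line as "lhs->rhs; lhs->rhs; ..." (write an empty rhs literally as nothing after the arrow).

bbb->cb; bcb->; bcc->ba

  | abcccaabc => abacaabc
  | accaaba
  | abba
  | cabbabbcc => cabbabba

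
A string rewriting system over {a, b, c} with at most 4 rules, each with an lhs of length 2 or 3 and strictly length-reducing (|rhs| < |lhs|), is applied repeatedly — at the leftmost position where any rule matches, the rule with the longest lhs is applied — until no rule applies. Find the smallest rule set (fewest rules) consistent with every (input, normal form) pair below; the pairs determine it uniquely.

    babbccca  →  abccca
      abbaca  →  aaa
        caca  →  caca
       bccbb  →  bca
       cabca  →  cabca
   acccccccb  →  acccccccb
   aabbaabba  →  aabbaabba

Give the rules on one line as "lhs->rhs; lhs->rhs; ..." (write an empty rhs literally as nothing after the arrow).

bab->a; bac->ab; cbb->a

  | babbccca => abccca
  | abbaca => ababa => aaa
  | caca
  | bccbb => bca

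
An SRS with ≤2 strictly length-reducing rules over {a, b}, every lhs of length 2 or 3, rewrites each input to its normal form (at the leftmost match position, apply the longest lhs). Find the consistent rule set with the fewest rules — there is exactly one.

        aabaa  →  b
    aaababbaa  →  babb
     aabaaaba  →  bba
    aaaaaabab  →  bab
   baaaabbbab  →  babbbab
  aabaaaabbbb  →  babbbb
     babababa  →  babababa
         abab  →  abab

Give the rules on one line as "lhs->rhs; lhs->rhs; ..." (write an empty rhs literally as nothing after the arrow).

aa->; aaa->

  | aabaa => baa => b
  | aaababbaa => babbaa => babb
  | aabaaaba => baaaba => bba
  | aaaaaabab => aaabab => bab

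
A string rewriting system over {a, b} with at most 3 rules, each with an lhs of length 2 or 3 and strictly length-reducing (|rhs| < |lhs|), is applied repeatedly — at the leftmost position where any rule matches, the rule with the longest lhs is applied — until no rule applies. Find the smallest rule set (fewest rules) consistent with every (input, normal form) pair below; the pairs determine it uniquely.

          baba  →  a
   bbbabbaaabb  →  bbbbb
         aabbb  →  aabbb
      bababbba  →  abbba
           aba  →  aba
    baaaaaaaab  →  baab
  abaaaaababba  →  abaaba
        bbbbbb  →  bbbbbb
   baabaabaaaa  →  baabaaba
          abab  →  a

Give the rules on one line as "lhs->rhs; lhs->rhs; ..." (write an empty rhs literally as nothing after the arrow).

aaa->; bab->

  | baba => a
  | bbbabbaaabb => bbbaaabb => bbbbb
  | aabbb
  | bababbba => abbba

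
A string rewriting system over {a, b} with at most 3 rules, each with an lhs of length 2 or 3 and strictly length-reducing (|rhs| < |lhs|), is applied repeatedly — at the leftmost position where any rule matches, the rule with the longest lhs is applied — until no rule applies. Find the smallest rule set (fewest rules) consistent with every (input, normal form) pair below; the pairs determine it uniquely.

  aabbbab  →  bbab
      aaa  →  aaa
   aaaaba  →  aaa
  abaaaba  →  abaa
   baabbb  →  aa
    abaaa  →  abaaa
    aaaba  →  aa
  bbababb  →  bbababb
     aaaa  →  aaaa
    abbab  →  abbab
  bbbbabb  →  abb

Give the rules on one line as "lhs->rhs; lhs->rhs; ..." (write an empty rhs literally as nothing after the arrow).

aab->; bbb->aa

  | aabbbab => bbab
  | aaa
  | aaaaba => aaa
  | abaaaba => abaa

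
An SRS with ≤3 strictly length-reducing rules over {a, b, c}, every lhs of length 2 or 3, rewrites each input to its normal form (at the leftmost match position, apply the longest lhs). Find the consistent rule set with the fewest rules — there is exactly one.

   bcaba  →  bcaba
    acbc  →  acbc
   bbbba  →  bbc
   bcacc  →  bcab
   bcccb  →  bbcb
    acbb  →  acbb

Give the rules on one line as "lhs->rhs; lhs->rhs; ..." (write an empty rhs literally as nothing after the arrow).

bba->c; cc->b

  | bcaba
  | acbc
  | bbbba => bbc
  | bcacc => bcab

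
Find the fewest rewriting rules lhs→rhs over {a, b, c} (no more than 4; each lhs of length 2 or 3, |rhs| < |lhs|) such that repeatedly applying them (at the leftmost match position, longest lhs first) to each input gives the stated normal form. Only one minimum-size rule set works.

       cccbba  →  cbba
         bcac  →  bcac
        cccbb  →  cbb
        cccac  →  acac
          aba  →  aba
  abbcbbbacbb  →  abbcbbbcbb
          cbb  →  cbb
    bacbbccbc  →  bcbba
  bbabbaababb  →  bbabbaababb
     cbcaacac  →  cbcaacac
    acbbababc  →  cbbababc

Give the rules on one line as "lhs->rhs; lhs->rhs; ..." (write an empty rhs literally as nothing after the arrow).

acb->cb; cc->a; ccb->c

  | cccbba => acbba => cbba
  | bcac
  | cccbb => acbb => cbb
  | cccac => acac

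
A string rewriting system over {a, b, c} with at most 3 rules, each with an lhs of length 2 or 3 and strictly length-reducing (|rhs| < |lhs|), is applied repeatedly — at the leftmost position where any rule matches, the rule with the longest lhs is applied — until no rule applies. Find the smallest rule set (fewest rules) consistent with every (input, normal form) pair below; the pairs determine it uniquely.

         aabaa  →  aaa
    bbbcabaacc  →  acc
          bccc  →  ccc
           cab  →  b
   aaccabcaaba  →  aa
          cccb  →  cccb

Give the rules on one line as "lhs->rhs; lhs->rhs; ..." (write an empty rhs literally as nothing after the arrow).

  | aabaa => aaa
  | bbbcabaacc => bbcabaacc => bcabaacc => cabaacc => baacc => acc
  | bccc => ccc
  | cab => b

ba->; bc->c; ca->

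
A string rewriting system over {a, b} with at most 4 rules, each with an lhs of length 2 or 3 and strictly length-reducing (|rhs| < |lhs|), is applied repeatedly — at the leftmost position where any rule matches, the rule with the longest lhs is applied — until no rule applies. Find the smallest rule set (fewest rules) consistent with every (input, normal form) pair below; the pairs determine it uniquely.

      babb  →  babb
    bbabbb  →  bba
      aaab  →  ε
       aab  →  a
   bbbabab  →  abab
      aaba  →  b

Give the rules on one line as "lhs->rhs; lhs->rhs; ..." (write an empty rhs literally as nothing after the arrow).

aa->b; aaa->bb; aab->a; bbb->

  | babb
  | bbabbb => bba
  | aaab => bbb => ε
  | aab => a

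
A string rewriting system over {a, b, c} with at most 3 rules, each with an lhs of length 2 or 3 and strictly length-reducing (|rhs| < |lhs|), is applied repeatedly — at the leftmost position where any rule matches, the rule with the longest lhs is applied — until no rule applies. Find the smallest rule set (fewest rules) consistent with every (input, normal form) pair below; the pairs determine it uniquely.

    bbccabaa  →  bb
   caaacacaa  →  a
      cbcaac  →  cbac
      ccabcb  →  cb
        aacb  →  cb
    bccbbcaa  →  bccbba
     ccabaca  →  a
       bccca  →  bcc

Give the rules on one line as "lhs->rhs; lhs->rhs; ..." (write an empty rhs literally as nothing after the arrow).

  | bbccabaa => bbcaaa => bbaa => bb
  | caaacacaa => aacacaa => cacaa => caa => a
  | cbcaac => cbac
  | ccabcb => cacb => cb

aa->; ca->; cab->a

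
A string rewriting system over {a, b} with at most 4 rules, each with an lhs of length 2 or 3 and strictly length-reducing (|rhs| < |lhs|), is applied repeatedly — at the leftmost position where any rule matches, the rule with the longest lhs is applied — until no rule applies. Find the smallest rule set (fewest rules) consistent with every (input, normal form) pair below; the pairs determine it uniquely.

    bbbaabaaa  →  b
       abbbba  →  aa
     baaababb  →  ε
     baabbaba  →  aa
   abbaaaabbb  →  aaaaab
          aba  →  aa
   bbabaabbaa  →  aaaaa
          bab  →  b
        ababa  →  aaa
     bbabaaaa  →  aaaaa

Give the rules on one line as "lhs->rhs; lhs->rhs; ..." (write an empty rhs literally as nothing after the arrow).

aba->aa; ba->b; bab->b; bb->

  | bbbaabaaa => baabaaa => babaaa => baaa => baa => ba => b
  | abbbba => abba => aa
  | baaababb => baababb => bababb => babb => bb => ε
  | baabbaba => babbaba => bbaba => aba => aa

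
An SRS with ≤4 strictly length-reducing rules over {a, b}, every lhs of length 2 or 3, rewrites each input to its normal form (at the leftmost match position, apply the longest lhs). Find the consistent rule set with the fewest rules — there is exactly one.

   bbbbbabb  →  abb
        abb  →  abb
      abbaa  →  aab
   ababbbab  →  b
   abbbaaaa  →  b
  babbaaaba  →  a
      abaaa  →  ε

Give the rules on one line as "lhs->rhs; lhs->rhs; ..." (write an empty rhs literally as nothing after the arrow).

  | bbbbbabb => bbbbabb => bbbabb => bbabb => babb => abb
  | abb
  | abbaa => abab => aab
  | ababbbab => aabbbab => aabbab => aabab => aaab => b

aaa->; ba->a; baa->ab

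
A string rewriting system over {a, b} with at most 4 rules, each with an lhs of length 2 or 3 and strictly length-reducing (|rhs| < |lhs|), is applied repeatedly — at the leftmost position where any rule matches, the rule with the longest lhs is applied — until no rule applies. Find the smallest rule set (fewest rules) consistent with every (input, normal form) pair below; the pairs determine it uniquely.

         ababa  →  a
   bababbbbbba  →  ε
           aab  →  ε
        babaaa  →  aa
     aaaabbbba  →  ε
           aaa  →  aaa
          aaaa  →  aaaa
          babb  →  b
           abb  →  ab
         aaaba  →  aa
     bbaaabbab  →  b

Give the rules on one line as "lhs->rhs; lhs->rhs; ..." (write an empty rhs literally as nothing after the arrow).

aab->; ba->; bb->b

  | ababa => aba => a
  | bababbbbbba => babbbbbba => bbbbbba => bbbbba => bbbba => bbba => bba => ba => ε
  | aab => ε
  | babaaa => baaa => aa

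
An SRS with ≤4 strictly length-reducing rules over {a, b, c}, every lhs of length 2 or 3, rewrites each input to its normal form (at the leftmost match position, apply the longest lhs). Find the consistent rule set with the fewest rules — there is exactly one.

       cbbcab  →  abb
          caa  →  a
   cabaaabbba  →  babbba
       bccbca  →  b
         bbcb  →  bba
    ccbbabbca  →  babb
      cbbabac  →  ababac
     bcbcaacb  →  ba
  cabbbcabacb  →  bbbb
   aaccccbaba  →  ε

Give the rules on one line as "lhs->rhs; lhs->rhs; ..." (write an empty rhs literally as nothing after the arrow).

aa->; ca->; cb->a

  | cbbcab => abcab => abb
  | caa => a
  | cabaaabbba => baaabbba => babbba
  | bccbca => bcaca => bca => b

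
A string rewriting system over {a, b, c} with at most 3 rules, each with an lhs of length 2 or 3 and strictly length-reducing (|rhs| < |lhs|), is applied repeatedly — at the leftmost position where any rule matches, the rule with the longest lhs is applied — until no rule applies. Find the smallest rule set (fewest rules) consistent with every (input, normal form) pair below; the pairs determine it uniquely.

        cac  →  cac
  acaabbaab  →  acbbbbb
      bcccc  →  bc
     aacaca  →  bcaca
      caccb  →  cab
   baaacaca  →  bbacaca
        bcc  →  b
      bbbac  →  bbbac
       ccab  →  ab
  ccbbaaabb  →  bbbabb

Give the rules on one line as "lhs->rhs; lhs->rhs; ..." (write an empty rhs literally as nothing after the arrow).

aa->b; cc->; ccc->

  | cac
  | acaabbaab => acbbbaab => acbbbbb
  | bcccc => bc
  | aacaca => bcaca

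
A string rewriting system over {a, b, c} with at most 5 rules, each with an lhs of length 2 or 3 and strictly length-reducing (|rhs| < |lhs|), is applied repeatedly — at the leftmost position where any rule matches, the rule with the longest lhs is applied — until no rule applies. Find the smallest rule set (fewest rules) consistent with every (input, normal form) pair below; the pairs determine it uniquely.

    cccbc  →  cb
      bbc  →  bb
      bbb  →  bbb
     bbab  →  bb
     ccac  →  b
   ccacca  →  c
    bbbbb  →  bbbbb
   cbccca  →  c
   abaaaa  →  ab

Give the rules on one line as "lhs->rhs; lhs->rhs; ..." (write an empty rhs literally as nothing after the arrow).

  | cccbc => ccbc => cbc => cb
  | bbc => bb
  | bbb
  | bbab => bcb => bb

ba->c; bc->b; ca->b; cc->c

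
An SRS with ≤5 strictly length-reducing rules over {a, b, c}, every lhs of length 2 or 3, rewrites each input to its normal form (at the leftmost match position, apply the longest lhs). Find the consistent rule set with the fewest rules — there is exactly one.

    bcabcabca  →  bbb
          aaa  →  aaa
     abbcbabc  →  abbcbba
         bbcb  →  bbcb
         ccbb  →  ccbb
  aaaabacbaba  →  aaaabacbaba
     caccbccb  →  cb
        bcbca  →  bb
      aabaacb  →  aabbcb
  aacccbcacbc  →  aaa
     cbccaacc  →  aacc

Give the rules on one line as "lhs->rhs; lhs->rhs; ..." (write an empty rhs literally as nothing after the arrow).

abc->ba; baa->bb; ca->; cbc->a

  | bcabcabca => bbcabca => bbbca => bbb
  | aaa
  | abbcbabc => abbcbba
  | bbcb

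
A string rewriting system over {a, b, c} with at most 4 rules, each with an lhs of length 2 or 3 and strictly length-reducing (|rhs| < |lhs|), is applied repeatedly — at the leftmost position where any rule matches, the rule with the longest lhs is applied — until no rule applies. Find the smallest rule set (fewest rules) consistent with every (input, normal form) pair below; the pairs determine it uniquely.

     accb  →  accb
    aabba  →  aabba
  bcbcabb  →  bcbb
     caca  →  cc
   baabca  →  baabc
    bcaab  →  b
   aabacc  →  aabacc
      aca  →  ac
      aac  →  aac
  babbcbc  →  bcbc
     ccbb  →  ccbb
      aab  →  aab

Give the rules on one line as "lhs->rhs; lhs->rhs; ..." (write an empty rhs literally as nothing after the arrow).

  | accb
  | aabba
  | bcbcabb => bcbb
  | caca => cca => cc

bab->; ca->c; cab->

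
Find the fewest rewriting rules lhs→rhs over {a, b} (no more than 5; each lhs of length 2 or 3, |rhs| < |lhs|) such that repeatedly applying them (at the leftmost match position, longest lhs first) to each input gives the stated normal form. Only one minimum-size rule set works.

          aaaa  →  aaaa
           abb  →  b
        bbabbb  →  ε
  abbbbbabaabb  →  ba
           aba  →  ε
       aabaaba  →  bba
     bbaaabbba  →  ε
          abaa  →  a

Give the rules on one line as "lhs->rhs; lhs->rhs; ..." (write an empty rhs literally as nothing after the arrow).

  | aaaa
  | abb => b
  | bbabbb => babb => ab => ε
  | abbbbbabaabb => bbbbabaabb => bbbaaabb => bbbabb => bbab => ba

aab->b; ab->; aba->; bab->a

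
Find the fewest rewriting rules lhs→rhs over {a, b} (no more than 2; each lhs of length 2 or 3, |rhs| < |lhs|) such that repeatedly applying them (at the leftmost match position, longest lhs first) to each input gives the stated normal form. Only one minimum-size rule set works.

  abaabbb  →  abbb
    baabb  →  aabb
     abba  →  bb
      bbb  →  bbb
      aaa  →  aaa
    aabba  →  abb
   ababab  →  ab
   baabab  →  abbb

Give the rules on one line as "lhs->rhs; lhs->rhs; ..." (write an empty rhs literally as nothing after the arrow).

aba->bb; ba->a

  | abaabbb => bbabbb => babbb => abbb
  | baabb => aabb
  | abba => aba => bb
  | bbb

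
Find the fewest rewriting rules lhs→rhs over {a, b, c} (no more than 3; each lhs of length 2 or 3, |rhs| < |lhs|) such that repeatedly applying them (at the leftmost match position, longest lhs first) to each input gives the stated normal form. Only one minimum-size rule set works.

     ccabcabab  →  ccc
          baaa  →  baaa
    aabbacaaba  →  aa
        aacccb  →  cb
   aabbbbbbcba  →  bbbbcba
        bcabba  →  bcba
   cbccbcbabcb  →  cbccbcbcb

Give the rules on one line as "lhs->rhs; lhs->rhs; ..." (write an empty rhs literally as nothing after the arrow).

ab->; ac->

  | ccabcabab => cccabab => cccab => ccc
  | baaa
  | aabbacaaba => abacaaba => acaaba => aaba => aa
  | aacccb => accb => cb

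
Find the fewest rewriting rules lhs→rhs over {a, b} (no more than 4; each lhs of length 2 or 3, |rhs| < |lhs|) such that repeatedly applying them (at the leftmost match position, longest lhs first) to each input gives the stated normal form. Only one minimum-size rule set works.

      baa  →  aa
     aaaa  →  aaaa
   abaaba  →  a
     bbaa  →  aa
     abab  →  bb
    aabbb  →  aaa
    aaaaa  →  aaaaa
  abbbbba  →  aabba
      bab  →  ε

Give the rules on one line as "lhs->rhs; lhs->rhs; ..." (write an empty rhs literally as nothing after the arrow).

aba->b; baa->aa; bab->; bbb->a

  | baa => aa
  | aaaa
  | abaaba => baba => a
  | bbaa => baa => aa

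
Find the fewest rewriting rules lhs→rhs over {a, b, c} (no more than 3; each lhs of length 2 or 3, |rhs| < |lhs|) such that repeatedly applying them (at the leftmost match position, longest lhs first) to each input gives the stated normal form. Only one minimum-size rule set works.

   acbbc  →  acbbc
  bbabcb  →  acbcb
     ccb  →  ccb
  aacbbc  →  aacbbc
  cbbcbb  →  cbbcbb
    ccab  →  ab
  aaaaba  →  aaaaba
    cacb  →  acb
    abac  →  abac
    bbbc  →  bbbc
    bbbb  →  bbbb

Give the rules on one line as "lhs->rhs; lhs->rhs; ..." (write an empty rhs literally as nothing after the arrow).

bba->ac; ca->a

  | acbbc
  | bbabcb => acbcb
  | ccb
  | aacbbc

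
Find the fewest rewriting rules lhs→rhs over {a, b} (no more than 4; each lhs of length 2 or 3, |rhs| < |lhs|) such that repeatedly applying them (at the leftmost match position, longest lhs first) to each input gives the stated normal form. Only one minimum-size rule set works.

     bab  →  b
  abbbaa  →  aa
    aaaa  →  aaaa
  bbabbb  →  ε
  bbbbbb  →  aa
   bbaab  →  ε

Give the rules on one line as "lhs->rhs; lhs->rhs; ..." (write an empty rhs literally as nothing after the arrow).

aab->ab; ab->; abb->aa; bb->a

  | bab => b
  | abbbaa => aabaa => abaa => aa
  | aaaa
  | bbabbb => aabbb => abbb => aab => ab => ε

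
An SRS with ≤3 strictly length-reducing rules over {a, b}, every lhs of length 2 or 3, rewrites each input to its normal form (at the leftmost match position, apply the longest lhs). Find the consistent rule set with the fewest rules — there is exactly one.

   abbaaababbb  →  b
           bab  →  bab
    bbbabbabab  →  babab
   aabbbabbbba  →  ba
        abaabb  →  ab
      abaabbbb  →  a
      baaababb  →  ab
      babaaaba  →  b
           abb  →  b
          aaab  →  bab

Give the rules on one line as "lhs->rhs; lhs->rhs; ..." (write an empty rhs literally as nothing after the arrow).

aa->b; bb->a

  | abbaaababbb => aaaaababbb => baaababbb => bbababbb => aababbb => bbabbb => aabbb => bbbb => abb => aa => b
  | bab
  | bbbabbabab => ababbabab => abaaabab => abbabab => aaabab => babab
  | aabbbabbbba => bbbbabbbba => abbabbbba => aaabbbba => babbbba => baabba => bbbba => abba => aaa => ba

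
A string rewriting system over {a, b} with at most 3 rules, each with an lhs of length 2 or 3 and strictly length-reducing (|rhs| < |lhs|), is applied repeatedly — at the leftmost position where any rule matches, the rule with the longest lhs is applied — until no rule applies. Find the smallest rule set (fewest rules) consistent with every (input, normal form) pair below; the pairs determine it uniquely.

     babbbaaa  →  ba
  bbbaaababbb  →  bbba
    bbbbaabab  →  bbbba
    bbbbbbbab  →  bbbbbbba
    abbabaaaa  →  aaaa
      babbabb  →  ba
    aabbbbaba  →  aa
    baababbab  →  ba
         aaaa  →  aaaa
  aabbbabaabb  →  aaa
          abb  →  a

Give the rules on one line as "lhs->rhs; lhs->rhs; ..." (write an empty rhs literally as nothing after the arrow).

ab->a; aba->a; baa->ba

  | babbbaaa => babbaaa => babaaa => baaa => baa => ba
  | bbbaaababbb => bbbaababbb => bbbababbb => bbbabbb => bbbabb => bbbab => bbba
  | bbbbaabab => bbbbabab => bbbbab => bbbba
  | bbbbbbbab => bbbbbbba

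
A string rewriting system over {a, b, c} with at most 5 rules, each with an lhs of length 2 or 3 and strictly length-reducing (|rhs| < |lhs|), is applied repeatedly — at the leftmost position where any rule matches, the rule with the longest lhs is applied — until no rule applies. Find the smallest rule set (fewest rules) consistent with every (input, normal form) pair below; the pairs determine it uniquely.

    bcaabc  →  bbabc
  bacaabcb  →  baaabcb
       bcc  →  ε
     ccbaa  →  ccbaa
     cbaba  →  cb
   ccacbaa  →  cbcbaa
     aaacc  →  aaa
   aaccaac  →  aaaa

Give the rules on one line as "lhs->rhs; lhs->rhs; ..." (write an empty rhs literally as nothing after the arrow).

  | bcaabc => bbabc
  | bacaabcb => baaabcb
  | bcc => ε
  | ccbaa

aba->; ac->a; bcc->; ca->b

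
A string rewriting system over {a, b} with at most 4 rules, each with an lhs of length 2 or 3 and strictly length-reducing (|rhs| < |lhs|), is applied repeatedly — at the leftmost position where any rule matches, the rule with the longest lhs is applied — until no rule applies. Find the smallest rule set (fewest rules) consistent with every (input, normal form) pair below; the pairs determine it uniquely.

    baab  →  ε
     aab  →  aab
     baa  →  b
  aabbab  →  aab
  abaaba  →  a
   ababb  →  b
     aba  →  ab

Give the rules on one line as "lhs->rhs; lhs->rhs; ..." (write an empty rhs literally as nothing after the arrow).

abb->; ba->b; bb->

  | baab => bab => bb => ε
  | aab
  | baa => ba => b
  | aabbab => aab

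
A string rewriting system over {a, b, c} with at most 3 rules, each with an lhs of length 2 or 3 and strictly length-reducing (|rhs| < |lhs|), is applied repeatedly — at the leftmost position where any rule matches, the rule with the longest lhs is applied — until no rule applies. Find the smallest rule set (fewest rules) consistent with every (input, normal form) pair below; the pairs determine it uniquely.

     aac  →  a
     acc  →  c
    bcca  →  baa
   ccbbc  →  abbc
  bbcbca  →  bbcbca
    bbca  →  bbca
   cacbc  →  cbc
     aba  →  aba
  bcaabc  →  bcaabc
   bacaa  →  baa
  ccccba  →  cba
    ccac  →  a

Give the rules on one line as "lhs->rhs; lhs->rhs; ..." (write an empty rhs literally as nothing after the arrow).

  | aac => a
  | acc => c
  | bcca => baa
  | ccbbc => abbc

ac->; cc->a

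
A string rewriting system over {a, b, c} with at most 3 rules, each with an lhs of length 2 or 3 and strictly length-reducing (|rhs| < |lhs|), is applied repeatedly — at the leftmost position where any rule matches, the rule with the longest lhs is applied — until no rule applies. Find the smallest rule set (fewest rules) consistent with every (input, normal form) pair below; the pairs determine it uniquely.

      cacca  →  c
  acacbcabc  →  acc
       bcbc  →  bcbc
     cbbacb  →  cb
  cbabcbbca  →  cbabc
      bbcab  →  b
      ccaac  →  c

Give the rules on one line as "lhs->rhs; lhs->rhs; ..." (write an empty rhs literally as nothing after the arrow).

bb->; ca->

  | cacca => cca => c
  | acacbcabc => acbcabc => acbbc => acc
  | bcbc
  | cbbacb => cacb => cb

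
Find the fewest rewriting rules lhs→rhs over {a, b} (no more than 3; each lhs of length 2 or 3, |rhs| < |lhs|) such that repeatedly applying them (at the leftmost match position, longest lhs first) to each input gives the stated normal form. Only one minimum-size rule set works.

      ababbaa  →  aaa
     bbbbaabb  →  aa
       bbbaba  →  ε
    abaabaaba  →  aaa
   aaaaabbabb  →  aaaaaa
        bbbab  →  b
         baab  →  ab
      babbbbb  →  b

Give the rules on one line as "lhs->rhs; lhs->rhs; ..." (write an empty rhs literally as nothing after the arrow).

  | ababbaa => abbaa => aaa
  | bbbbaabb => bbaabb => aabb => aa
  | bbbaba => baba => ba => ε
  | abaabaaba => aabaaba => aaaba => aaa

ba->; bb->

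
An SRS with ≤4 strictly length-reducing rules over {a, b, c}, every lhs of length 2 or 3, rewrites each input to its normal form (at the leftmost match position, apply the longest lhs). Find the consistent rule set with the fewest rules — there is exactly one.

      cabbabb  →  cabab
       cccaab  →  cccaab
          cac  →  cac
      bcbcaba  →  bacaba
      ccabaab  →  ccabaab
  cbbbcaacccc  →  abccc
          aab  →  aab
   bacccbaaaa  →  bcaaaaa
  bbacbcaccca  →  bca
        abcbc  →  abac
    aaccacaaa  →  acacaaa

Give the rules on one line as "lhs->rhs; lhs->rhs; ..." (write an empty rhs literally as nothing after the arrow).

  | cabbabb => cababb => cabab
  | cccaab
  | cac
  | bcbcaba => bacaba

acc->c; bb->b; cb->a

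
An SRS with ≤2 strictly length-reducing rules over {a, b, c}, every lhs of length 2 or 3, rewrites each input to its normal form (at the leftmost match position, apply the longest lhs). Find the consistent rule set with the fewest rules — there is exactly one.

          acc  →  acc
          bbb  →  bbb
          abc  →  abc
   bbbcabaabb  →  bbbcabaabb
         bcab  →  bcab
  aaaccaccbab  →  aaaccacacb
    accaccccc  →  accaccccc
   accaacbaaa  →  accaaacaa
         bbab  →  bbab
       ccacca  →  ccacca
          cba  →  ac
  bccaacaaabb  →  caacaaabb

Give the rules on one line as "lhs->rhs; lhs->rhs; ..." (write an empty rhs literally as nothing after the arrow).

bcc->c; cba->ac

  | acc
  | bbb
  | abc
  | bbbcabaabb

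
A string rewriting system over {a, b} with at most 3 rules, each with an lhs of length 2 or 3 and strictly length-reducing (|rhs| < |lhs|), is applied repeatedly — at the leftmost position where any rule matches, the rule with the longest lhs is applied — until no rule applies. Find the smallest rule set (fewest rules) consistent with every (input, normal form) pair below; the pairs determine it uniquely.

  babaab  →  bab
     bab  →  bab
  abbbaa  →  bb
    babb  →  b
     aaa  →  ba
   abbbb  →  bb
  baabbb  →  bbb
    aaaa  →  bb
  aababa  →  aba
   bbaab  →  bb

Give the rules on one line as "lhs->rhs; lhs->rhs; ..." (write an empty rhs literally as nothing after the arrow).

aa->b; aab->; abb->

  | babaab => bab
  | bab
  | abbbaa => baa => bb
  | babb => b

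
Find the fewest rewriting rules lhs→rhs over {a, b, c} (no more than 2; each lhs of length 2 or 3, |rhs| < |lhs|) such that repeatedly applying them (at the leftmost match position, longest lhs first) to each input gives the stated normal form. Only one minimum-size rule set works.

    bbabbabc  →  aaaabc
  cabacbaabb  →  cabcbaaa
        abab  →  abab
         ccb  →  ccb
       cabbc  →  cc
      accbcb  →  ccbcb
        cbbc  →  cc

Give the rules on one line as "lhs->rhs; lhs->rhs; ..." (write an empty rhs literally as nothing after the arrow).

  | bbabbabc => aabbabc => aaaabc
  | cabacbaabb => cabcbaabb => cabcbaaa
  | abab
  | ccb

ac->c; bb->a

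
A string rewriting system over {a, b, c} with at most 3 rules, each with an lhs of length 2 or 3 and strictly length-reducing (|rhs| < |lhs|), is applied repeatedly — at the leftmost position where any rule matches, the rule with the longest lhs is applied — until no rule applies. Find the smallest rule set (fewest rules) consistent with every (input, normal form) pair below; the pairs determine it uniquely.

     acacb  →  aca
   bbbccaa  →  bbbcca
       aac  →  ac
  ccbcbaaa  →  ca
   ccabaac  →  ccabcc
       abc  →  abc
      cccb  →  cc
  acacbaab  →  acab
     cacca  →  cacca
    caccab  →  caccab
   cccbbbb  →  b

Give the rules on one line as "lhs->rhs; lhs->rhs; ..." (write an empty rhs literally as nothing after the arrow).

  | acacb => aca
  | bbbccaa => bbbcca
  | aac => ac
  | ccbcbaaa => ccbaaa => caaa => caa => ca

aa->a; baa->bc; cb->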